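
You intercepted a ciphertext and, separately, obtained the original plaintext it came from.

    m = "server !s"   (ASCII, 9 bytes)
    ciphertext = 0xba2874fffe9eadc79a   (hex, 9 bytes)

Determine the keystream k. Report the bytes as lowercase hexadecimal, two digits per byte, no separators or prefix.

Since ciphertext = m ⊕ k, XORing both sides with m gives k = m ⊕ ciphertext.
byte 0: 01110011 xor 10111010 = 11001001
byte 1: 01100101 xor 00101000 = 01001101
byte 2: 01110010 xor 01110100 = 00000110
byte 3: 01110110 xor 11111111 = 10001001
byte 4: 01100101 xor 11111110 = 10011011
byte 5: 01110010 xor 10011110 = 11101100
byte 6: 00100000 xor 10101101 = 10001101
byte 7: 00100001 xor 11000111 = 11100110
byte 8: 01110011 xor 10011010 = 11101001

c94d06899bec8de6e9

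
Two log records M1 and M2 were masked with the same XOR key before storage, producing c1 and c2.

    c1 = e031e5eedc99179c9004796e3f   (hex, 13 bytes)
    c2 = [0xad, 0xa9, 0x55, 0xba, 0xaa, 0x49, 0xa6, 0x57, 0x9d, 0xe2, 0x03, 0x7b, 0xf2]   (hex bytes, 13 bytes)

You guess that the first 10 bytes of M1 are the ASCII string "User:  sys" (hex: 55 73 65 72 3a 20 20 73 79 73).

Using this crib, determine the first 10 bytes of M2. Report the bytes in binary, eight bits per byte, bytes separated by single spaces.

First, c1 ⊕ c2 = (M1 ⊕ K) ⊕ (M2 ⊕ K) = M1 ⊕ M2, so the key drops out. Then M2 = (M1 ⊕ M2) ⊕ M1 over the first 10 bytes.
byte 0: (e0 ⊕ ad) ⊕ 55 = 4d ⊕ 55 = 18
byte 1: (31 ⊕ a9) ⊕ 73 = 98 ⊕ 73 = eb
byte 2: (e5 ⊕ 55) ⊕ 65 = b0 ⊕ 65 = d5
byte 3: (ee ⊕ ba) ⊕ 72 = 54 ⊕ 72 = 26
byte 4: (dc ⊕ aa) ⊕ 3a = 76 ⊕ 3a = 4c
byte 5: (99 ⊕ 49) ⊕ 20 = d0 ⊕ 20 = f0
byte 6: (17 ⊕ a6) ⊕ 20 = b1 ⊕ 20 = 91
byte 7: (9c ⊕ 57) ⊕ 73 = cb ⊕ 73 = b8
byte 8: (90 ⊕ 9d) ⊕ 79 = 0d ⊕ 79 = 74
byte 9: (04 ⊕ e2) ⊕ 73 = e6 ⊕ 73 = 95

00011000 11101011 11010101 00100110 01001100 11110000 10010001 10111000 01110100 10010101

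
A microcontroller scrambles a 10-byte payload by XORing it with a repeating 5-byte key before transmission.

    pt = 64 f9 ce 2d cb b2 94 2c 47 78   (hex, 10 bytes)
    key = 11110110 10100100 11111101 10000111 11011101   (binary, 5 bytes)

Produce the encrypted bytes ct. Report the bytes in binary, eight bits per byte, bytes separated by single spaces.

The 5-byte key repeats, so the effective keystream is f6 a4 fd 87 dd f6 a4 fd 87 dd.
byte 0: 64 ^ f6 = 92
byte 1: f9 ^ a4 = 5d
byte 2: ce ^ fd = 33
byte 3: 2d ^ 87 = aa
byte 4: cb ^ dd = 16
byte 5: b2 ^ f6 = 44
byte 6: 94 ^ a4 = 30
byte 7: 2c ^ fd = d1
byte 8: 47 ^ 87 = c0
byte 9: 78 ^ dd = a5

10010010 01011101 00110011 10101010 00010110 01000100 00110000 11010001 11000000 10100101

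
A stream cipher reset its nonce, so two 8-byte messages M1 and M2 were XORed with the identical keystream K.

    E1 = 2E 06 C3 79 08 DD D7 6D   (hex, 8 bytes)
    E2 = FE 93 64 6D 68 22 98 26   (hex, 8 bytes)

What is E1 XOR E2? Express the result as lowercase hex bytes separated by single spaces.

E1 ⊕ E2 = (M1 ⊕ K) ⊕ (M2 ⊕ K) = M1 ⊕ M2 — the shared key cancels under XOR.
2e ^ fe = d0
06 ^ 93 = 95
c3 ^ 64 = a7
79 ^ 6d = 14
08 ^ 68 = 60
dd ^ 22 = ff
d7 ^ 98 = 4f
6d ^ 26 = 4b

d0 95 a7 14 60 ff 4f 4b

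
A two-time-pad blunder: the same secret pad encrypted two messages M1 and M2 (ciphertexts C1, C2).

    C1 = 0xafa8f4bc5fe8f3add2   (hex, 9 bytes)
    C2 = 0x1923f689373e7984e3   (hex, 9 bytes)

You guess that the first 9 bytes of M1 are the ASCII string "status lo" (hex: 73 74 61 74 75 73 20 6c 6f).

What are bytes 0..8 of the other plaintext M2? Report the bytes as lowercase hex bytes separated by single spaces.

First, C1 ⊕ C2 = (M1 ⊕ K) ⊕ (M2 ⊕ K) = M1 ⊕ M2, so the key drops out. Then M2 = (M1 ⊕ M2) ⊕ M1 over the first 9 bytes.
byte 0: (af ^ 19) ^ 73 = b6 ^ 73 = c5
byte 1: (a8 ^ 23) ^ 74 = 8b ^ 74 = ff
byte 2: (f4 ^ f6) ^ 61 = 02 ^ 61 = 63
byte 3: (bc ^ 89) ^ 74 = 35 ^ 74 = 41
byte 4: (5f ^ 37) ^ 75 = 68 ^ 75 = 1d
byte 5: (e8 ^ 3e) ^ 73 = d6 ^ 73 = a5
byte 6: (f3 ^ 79) ^ 20 = 8a ^ 20 = aa
byte 7: (ad ^ 84) ^ 6c = 29 ^ 6c = 45
byte 8: (d2 ^ e3) ^ 6f = 31 ^ 6f = 5e

c5 ff 63 41 1d a5 aa 45 5e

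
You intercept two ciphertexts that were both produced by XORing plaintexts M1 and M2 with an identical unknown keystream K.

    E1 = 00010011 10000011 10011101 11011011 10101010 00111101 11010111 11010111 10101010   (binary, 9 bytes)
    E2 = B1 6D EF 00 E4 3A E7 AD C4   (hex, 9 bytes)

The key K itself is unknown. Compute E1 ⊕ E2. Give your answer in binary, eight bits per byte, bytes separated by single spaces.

10100010 11101110 01110010 11011011 01001110 00000111 00110000 01111010 01101110

E1 ⊕ E2 = (M1 ⊕ K) ⊕ (M2 ⊕ K) = M1 ⊕ M2 — the shared key cancels under XOR.
byte 0: 13 ⊕ b1 = a2
byte 1: 83 ⊕ 6d = ee
byte 2: 9d ⊕ ef = 72
byte 3: db ⊕ 00 = db
byte 4: aa ⊕ e4 = 4e
byte 5: 3d ⊕ 3a = 07
byte 6: d7 ⊕ e7 = 30
byte 7: d7 ⊕ ad = 7a
byte 8: aa ⊕ c4 = 6e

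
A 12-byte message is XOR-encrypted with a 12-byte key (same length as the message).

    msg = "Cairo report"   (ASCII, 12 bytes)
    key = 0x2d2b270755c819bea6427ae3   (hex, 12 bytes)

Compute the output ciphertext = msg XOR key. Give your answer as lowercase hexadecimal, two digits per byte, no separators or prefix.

6e4a4e753ae86bdbd62d0897

byte 0: 01000011 ^ 00101101 = 01101110
byte 1: 01100001 ^ 00101011 = 01001010
byte 2: 01101001 ^ 00100111 = 01001110
byte 3: 01110010 ^ 00000111 = 01110101
byte 4: 01101111 ^ 01010101 = 00111010
byte 5: 00100000 ^ 11001000 = 11101000
byte 6: 01110010 ^ 00011001 = 01101011
byte 7: 01100101 ^ 10111110 = 11011011
byte 8: 01110000 ^ 10100110 = 11010110
byte 9: 01101111 ^ 01000010 = 00101101
byte 10: 01110010 ^ 01111010 = 00001000
byte 11: 01110100 ^ 11100011 = 10010111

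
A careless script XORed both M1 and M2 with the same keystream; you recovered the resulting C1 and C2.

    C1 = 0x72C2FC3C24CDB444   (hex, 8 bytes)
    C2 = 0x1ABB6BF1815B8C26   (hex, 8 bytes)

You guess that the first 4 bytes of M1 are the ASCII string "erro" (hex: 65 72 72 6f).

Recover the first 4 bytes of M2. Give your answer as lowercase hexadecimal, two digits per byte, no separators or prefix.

0d0be5a2

First, C1 ⊕ C2 = (M1 ⊕ K) ⊕ (M2 ⊕ K) = M1 ⊕ M2, so the key drops out. Then M2 = (M1 ⊕ M2) ⊕ M1 over the first 4 bytes.
byte 0: (72 XOR 1a) XOR 65 = 68 XOR 65 = 0d
byte 1: (c2 XOR bb) XOR 72 = 79 XOR 72 = 0b
byte 2: (fc XOR 6b) XOR 72 = 97 XOR 72 = e5
byte 3: (3c XOR f1) XOR 6f = cd XOR 6f = a2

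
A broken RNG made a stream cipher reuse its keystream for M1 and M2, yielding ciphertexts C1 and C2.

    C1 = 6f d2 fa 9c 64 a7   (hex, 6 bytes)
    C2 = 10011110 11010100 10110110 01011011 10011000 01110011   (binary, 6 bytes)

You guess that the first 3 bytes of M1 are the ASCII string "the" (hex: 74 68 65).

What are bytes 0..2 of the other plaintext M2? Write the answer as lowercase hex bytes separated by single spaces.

85 6e 29

First, C1 ⊕ C2 = (M1 ⊕ K) ⊕ (M2 ⊕ K) = M1 ⊕ M2, so the key drops out. Then M2 = (M1 ⊕ M2) ⊕ M1 over the first 3 bytes.
byte 0: (6f XOR 9e) XOR 74 = f1 XOR 74 = 85
byte 1: (d2 XOR d4) XOR 68 = 06 XOR 68 = 6e
byte 2: (fa XOR b6) XOR 65 = 4c XOR 65 = 29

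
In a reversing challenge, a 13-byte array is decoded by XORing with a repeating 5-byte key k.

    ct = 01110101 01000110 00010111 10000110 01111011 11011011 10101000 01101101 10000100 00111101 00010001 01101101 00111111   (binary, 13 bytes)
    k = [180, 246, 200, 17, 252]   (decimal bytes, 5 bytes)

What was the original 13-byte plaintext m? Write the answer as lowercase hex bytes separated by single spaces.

The 5-byte key repeats, so the effective keystream is b4 f6 c8 11 fc b4 f6 c8 11 fc b4 f6 c8.
byte 0: 75 XOR b4 = c1
byte 1: 46 XOR f6 = b0
byte 2: 17 XOR c8 = df
byte 3: 86 XOR 11 = 97
byte 4: 7b XOR fc = 87
byte 5: db XOR b4 = 6f
byte 6: a8 XOR f6 = 5e
byte 7: 6d XOR c8 = a5
byte 8: 84 XOR 11 = 95
byte 9: 3d XOR fc = c1
byte 10: 11 XOR b4 = a5
byte 11: 6d XOR f6 = 9b
byte 12: 3f XOR c8 = f7

c1 b0 df 97 87 6f 5e a5 95 c1 a5 9b f7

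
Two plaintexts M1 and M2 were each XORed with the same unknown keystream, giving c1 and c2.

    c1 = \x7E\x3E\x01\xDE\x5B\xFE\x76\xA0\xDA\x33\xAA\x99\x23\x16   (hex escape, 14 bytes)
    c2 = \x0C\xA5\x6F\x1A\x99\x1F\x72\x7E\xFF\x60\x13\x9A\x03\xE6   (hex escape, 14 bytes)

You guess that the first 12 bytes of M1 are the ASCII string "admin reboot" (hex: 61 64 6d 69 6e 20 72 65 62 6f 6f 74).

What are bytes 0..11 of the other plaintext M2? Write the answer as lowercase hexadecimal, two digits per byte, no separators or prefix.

13ff03adacc176bb473cd677

First, c1 ⊕ c2 = (M1 ⊕ K) ⊕ (M2 ⊕ K) = M1 ⊕ M2, so the key drops out. Then M2 = (M1 ⊕ M2) ⊕ M1 over the first 12 bytes.
byte 0: (7e ^ 0c) ^ 61 = 72 ^ 61 = 13
byte 1: (3e ^ a5) ^ 64 = 9b ^ 64 = ff
byte 2: (01 ^ 6f) ^ 6d = 6e ^ 6d = 03
byte 3: (de ^ 1a) ^ 69 = c4 ^ 69 = ad
byte 4: (5b ^ 99) ^ 6e = c2 ^ 6e = ac
byte 5: (fe ^ 1f) ^ 20 = e1 ^ 20 = c1
byte 6: (76 ^ 72) ^ 72 = 04 ^ 72 = 76
byte 7: (a0 ^ 7e) ^ 65 = de ^ 65 = bb
byte 8: (da ^ ff) ^ 62 = 25 ^ 62 = 47
byte 9: (33 ^ 60) ^ 6f = 53 ^ 6f = 3c
byte 10: (aa ^ 13) ^ 6f = b9 ^ 6f = d6
byte 11: (99 ^ 9a) ^ 74 = 03 ^ 74 = 77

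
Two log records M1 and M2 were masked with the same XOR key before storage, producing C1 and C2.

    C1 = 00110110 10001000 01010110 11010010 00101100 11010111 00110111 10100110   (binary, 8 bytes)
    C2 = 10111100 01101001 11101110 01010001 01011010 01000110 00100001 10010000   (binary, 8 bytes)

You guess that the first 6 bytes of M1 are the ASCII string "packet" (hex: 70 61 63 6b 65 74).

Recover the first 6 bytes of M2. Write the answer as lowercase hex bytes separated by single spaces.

fa 80 db e8 13 e5

First, C1 ⊕ C2 = (M1 ⊕ K) ⊕ (M2 ⊕ K) = M1 ⊕ M2, so the key drops out. Then M2 = (M1 ⊕ M2) ⊕ M1 over the first 6 bytes.
byte 0: (36 ⊕ bc) ⊕ 70 = 8a ⊕ 70 = fa
byte 1: (88 ⊕ 69) ⊕ 61 = e1 ⊕ 61 = 80
byte 2: (56 ⊕ ee) ⊕ 63 = b8 ⊕ 63 = db
byte 3: (d2 ⊕ 51) ⊕ 6b = 83 ⊕ 6b = e8
byte 4: (2c ⊕ 5a) ⊕ 65 = 76 ⊕ 65 = 13
byte 5: (d7 ⊕ 46) ⊕ 74 = 91 ⊕ 74 = e5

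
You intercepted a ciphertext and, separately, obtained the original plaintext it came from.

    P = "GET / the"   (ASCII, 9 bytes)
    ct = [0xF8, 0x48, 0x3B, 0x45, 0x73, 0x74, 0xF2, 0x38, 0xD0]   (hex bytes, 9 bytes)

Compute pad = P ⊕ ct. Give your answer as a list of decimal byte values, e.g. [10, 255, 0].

Since ct = P ⊕ pad, XORing both sides with P gives pad = P ⊕ ct.
 71 XOR 248 = 191
 69 XOR  72 =  13
 84 XOR  59 = 111
 32 XOR  69 = 101
 47 XOR 115 =  92
 32 XOR 116 =  84
116 XOR 242 = 134
104 XOR  56 =  80
101 XOR 208 = 181

[191, 13, 111, 101, 92, 84, 134, 80, 181]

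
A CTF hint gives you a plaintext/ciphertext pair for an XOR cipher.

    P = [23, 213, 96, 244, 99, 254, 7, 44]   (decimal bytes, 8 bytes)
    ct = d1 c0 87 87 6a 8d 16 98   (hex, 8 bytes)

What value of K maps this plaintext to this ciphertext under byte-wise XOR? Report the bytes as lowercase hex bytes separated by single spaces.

c6 15 e7 73 09 73 11 b4

Since ct = P ⊕ K, XORing both sides with P gives K = P ⊕ ct.
17 ⊕ d1 = c6
d5 ⊕ c0 = 15
60 ⊕ 87 = e7
f4 ⊕ 87 = 73
63 ⊕ 6a = 09
fe ⊕ 8d = 73
07 ⊕ 16 = 11
2c ⊕ 98 = b4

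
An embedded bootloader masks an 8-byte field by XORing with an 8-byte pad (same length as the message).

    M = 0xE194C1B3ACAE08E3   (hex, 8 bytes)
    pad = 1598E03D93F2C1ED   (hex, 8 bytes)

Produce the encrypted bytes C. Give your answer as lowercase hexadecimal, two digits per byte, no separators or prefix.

XOR is its own inverse, so applying the key byte-wise gives the result directly.
byte 0: e1 XOR 15 = f4
byte 1: 94 XOR 98 = 0c
byte 2: c1 XOR e0 = 21
byte 3: b3 XOR 3d = 8e
byte 4: ac XOR 93 = 3f
byte 5: ae XOR f2 = 5c
byte 6: 08 XOR c1 = c9
byte 7: e3 XOR ed = 0e

f40c218e3f5cc90e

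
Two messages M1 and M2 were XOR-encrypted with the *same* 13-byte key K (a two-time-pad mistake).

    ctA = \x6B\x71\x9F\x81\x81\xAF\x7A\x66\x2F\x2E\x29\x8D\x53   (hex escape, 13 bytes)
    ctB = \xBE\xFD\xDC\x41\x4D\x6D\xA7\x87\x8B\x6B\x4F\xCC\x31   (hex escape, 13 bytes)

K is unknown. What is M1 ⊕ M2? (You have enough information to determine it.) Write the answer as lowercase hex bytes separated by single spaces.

ctA ⊕ ctB = (M1 ⊕ K) ⊕ (M2 ⊕ K) = M1 ⊕ M2 — the shared key cancels under XOR.
byte 0: 6b xor be = d5
byte 1: 71 xor fd = 8c
byte 2: 9f xor dc = 43
byte 3: 81 xor 41 = c0
byte 4: 81 xor 4d = cc
byte 5: af xor 6d = c2
byte 6: 7a xor a7 = dd
byte 7: 66 xor 87 = e1
byte 8: 2f xor 8b = a4
byte 9: 2e xor 6b = 45
byte 10: 29 xor 4f = 66
byte 11: 8d xor cc = 41
byte 12: 53 xor 31 = 62

d5 8c 43 c0 cc c2 dd e1 a4 45 66 41 62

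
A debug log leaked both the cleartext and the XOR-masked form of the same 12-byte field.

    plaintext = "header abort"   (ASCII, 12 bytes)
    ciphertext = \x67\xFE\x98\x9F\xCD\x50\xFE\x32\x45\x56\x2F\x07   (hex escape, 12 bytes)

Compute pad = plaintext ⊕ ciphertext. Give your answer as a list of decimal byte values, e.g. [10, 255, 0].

Since ciphertext = plaintext ⊕ pad, XORing both sides with plaintext gives pad = plaintext ⊕ ciphertext.
68 ⊕ 67 = 0f
65 ⊕ fe = 9b
61 ⊕ 98 = f9
64 ⊕ 9f = fb
65 ⊕ cd = a8
72 ⊕ 50 = 22
20 ⊕ fe = de
61 ⊕ 32 = 53
62 ⊕ 45 = 27
6f ⊕ 56 = 39
72 ⊕ 2f = 5d
74 ⊕ 07 = 73

[15, 155, 249, 251, 168, 34, 222, 83, 39, 57, 93, 115]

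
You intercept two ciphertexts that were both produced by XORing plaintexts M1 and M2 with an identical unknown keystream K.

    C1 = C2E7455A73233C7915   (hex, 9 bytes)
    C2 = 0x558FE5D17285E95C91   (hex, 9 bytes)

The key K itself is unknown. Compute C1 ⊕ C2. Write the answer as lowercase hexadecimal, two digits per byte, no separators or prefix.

C1 ⊕ C2 = (M1 ⊕ K) ⊕ (M2 ⊕ K) = M1 ⊕ M2 — the shared key cancels under XOR.
c2 ^ 55 = 97
e7 ^ 8f = 68
45 ^ e5 = a0
5a ^ d1 = 8b
73 ^ 72 = 01
23 ^ 85 = a6
3c ^ e9 = d5
79 ^ 5c = 25
15 ^ 91 = 84

9768a08b01a6d52584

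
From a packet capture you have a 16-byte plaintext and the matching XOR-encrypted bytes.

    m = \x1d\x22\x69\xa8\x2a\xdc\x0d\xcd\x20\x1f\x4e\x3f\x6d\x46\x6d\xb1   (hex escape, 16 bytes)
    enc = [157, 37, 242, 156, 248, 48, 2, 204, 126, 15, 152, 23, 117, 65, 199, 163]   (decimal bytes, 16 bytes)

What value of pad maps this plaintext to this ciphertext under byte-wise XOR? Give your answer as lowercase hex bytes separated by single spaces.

80 07 9b 34 d2 ec 0f 01 5e 10 d6 28 18 07 aa 12

Since enc = m ⊕ pad, XORing both sides with m gives pad = m ⊕ enc.
00011101 xor 10011101 = 10000000
00100010 xor 00100101 = 00000111
01101001 xor 11110010 = 10011011
10101000 xor 10011100 = 00110100
00101010 xor 11111000 = 11010010
11011100 xor 00110000 = 11101100
00001101 xor 00000010 = 00001111
11001101 xor 11001100 = 00000001
00100000 xor 01111110 = 01011110
00011111 xor 00001111 = 00010000
01001110 xor 10011000 = 11010110
00111111 xor 00010111 = 00101000
01101101 xor 01110101 = 00011000
01000110 xor 01000001 = 00000111
01101101 xor 11000111 = 10101010
10110001 xor 10100011 = 00010010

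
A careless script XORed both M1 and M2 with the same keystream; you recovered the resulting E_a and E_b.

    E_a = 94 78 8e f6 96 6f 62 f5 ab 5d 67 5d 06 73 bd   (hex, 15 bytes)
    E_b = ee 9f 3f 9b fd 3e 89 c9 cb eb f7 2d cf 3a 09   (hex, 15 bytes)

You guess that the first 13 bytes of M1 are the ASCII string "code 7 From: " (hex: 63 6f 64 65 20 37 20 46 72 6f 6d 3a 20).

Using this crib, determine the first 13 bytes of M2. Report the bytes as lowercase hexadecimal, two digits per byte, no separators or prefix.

1988d5084b66cb7a12d9fd4ae9

First, E_a ⊕ E_b = (M1 ⊕ K) ⊕ (M2 ⊕ K) = M1 ⊕ M2, so the key drops out. Then M2 = (M1 ⊕ M2) ⊕ M1 over the first 13 bytes.
byte 0: (94 xor ee) xor 63 = 7a xor 63 = 19
byte 1: (78 xor 9f) xor 6f = e7 xor 6f = 88
byte 2: (8e xor 3f) xor 64 = b1 xor 64 = d5
byte 3: (f6 xor 9b) xor 65 = 6d xor 65 = 08
byte 4: (96 xor fd) xor 20 = 6b xor 20 = 4b
byte 5: (6f xor 3e) xor 37 = 51 xor 37 = 66
byte 6: (62 xor 89) xor 20 = eb xor 20 = cb
byte 7: (f5 xor c9) xor 46 = 3c xor 46 = 7a
byte 8: (ab xor cb) xor 72 = 60 xor 72 = 12
byte 9: (5d xor eb) xor 6f = b6 xor 6f = d9
byte 10: (67 xor f7) xor 6d = 90 xor 6d = fd
byte 11: (5d xor 2d) xor 3a = 70 xor 3a = 4a
byte 12: (06 xor cf) xor 20 = c9 xor 20 = e9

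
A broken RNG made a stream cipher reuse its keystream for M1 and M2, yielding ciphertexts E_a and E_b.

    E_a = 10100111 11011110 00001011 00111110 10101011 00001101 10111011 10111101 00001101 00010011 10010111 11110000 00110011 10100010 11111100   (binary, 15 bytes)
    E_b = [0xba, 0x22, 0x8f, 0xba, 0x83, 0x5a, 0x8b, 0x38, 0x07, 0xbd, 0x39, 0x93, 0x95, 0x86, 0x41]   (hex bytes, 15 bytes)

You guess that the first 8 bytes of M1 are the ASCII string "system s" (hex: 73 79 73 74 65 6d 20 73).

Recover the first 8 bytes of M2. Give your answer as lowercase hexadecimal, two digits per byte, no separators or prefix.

6e85f7f04d3a10f6

First, E_a ⊕ E_b = (M1 ⊕ K) ⊕ (M2 ⊕ K) = M1 ⊕ M2, so the key drops out. Then M2 = (M1 ⊕ M2) ⊕ M1 over the first 8 bytes.
byte 0: (a7 ^ ba) ^ 73 = 1d ^ 73 = 6e
byte 1: (de ^ 22) ^ 79 = fc ^ 79 = 85
byte 2: (0b ^ 8f) ^ 73 = 84 ^ 73 = f7
byte 3: (3e ^ ba) ^ 74 = 84 ^ 74 = f0
byte 4: (ab ^ 83) ^ 65 = 28 ^ 65 = 4d
byte 5: (0d ^ 5a) ^ 6d = 57 ^ 6d = 3a
byte 6: (bb ^ 8b) ^ 20 = 30 ^ 20 = 10
byte 7: (bd ^ 38) ^ 73 = 85 ^ 73 = f6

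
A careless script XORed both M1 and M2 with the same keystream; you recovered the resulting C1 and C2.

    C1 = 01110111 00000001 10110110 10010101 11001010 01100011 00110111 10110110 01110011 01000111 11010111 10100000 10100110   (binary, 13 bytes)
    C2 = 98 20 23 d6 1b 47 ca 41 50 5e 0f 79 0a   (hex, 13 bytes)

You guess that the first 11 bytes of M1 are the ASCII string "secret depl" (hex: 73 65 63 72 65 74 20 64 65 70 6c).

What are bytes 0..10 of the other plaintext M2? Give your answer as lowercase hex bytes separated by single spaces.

9c 44 f6 31 b4 50 dd 93 46 69 b4

First, C1 ⊕ C2 = (M1 ⊕ K) ⊕ (M2 ⊕ K) = M1 ⊕ M2, so the key drops out. Then M2 = (M1 ⊕ M2) ⊕ M1 over the first 11 bytes.
byte 0: (77 XOR 98) XOR 73 = ef XOR 73 = 9c
byte 1: (01 XOR 20) XOR 65 = 21 XOR 65 = 44
byte 2: (b6 XOR 23) XOR 63 = 95 XOR 63 = f6
byte 3: (95 XOR d6) XOR 72 = 43 XOR 72 = 31
byte 4: (ca XOR 1b) XOR 65 = d1 XOR 65 = b4
byte 5: (63 XOR 47) XOR 74 = 24 XOR 74 = 50
byte 6: (37 XOR ca) XOR 20 = fd XOR 20 = dd
byte 7: (b6 XOR 41) XOR 64 = f7 XOR 64 = 93
byte 8: (73 XOR 50) XOR 65 = 23 XOR 65 = 46
byte 9: (47 XOR 5e) XOR 70 = 19 XOR 70 = 69
byte 10: (d7 XOR 0f) XOR 6c = d8 XOR 6c = b4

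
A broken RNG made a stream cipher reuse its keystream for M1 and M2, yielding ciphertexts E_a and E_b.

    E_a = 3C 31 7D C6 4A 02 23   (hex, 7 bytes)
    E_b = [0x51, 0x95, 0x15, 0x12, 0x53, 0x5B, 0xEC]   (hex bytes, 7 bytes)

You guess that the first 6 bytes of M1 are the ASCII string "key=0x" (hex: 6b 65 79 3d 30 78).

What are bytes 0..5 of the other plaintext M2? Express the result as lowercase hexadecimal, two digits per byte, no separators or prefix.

06c111e92921

First, E_a ⊕ E_b = (M1 ⊕ K) ⊕ (M2 ⊕ K) = M1 ⊕ M2, so the key drops out. Then M2 = (M1 ⊕ M2) ⊕ M1 over the first 6 bytes.
byte 0: (3c ^ 51) ^ 6b = 6d ^ 6b = 06
byte 1: (31 ^ 95) ^ 65 = a4 ^ 65 = c1
byte 2: (7d ^ 15) ^ 79 = 68 ^ 79 = 11
byte 3: (c6 ^ 12) ^ 3d = d4 ^ 3d = e9
byte 4: (4a ^ 53) ^ 30 = 19 ^ 30 = 29
byte 5: (02 ^ 5b) ^ 78 = 59 ^ 78 = 21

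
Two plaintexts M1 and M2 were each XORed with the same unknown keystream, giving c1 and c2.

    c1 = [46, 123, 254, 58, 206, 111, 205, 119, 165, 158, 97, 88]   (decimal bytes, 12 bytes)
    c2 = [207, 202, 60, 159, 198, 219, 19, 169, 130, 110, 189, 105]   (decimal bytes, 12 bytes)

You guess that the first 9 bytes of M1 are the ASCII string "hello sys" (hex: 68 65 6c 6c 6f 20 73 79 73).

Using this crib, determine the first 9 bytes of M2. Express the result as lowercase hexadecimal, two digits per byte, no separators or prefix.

89d4aec96794ada754

First, c1 ⊕ c2 = (M1 ⊕ K) ⊕ (M2 ⊕ K) = M1 ⊕ M2, so the key drops out. Then M2 = (M1 ⊕ M2) ⊕ M1 over the first 9 bytes.
byte 0: (2e ^ cf) ^ 68 = e1 ^ 68 = 89
byte 1: (7b ^ ca) ^ 65 = b1 ^ 65 = d4
byte 2: (fe ^ 3c) ^ 6c = c2 ^ 6c = ae
byte 3: (3a ^ 9f) ^ 6c = a5 ^ 6c = c9
byte 4: (ce ^ c6) ^ 6f = 08 ^ 6f = 67
byte 5: (6f ^ db) ^ 20 = b4 ^ 20 = 94
byte 6: (cd ^ 13) ^ 73 = de ^ 73 = ad
byte 7: (77 ^ a9) ^ 79 = de ^ 79 = a7
byte 8: (a5 ^ 82) ^ 73 = 27 ^ 73 = 54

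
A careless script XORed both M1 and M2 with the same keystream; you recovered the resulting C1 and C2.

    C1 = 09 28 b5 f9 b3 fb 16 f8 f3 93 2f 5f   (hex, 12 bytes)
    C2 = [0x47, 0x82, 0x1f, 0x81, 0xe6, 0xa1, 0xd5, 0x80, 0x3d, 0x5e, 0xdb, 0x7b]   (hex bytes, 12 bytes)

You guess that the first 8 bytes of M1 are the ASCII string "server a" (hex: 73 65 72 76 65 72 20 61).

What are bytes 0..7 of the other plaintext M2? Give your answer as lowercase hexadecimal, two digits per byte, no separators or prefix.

First, C1 ⊕ C2 = (M1 ⊕ K) ⊕ (M2 ⊕ K) = M1 ⊕ M2, so the key drops out. Then M2 = (M1 ⊕ M2) ⊕ M1 over the first 8 bytes.
byte 0: (09 xor 47) xor 73 = 4e xor 73 = 3d
byte 1: (28 xor 82) xor 65 = aa xor 65 = cf
byte 2: (b5 xor 1f) xor 72 = aa xor 72 = d8
byte 3: (f9 xor 81) xor 76 = 78 xor 76 = 0e
byte 4: (b3 xor e6) xor 65 = 55 xor 65 = 30
byte 5: (fb xor a1) xor 72 = 5a xor 72 = 28
byte 6: (16 xor d5) xor 20 = c3 xor 20 = e3
byte 7: (f8 xor 80) xor 61 = 78 xor 61 = 19

3dcfd80e3028e319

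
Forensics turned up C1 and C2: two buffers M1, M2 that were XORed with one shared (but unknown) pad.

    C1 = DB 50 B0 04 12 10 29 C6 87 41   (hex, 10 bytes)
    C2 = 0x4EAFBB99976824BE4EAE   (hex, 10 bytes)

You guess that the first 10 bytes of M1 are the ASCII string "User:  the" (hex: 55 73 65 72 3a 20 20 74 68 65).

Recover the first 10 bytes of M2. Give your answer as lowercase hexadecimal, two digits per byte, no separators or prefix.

First, C1 ⊕ C2 = (M1 ⊕ K) ⊕ (M2 ⊕ K) = M1 ⊕ M2, so the key drops out. Then M2 = (M1 ⊕ M2) ⊕ M1 over the first 10 bytes.
byte 0: (db ^ 4e) ^ 55 = 95 ^ 55 = c0
byte 1: (50 ^ af) ^ 73 = ff ^ 73 = 8c
byte 2: (b0 ^ bb) ^ 65 = 0b ^ 65 = 6e
byte 3: (04 ^ 99) ^ 72 = 9d ^ 72 = ef
byte 4: (12 ^ 97) ^ 3a = 85 ^ 3a = bf
byte 5: (10 ^ 68) ^ 20 = 78 ^ 20 = 58
byte 6: (29 ^ 24) ^ 20 = 0d ^ 20 = 2d
byte 7: (c6 ^ be) ^ 74 = 78 ^ 74 = 0c
byte 8: (87 ^ 4e) ^ 68 = c9 ^ 68 = a1
byte 9: (41 ^ ae) ^ 65 = ef ^ 65 = 8a

c08c6eefbf582d0ca18a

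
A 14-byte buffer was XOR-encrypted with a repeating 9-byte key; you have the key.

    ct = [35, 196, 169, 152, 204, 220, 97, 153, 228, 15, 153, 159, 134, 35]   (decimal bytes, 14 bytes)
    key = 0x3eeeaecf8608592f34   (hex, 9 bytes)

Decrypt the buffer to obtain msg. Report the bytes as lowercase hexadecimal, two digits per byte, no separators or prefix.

1d2a07574ad438b6d031773149a5

The 9-byte key repeats, so the effective keystream is 3e ee ae cf 86 08 59 2f 34 3e ee ae cf 86.
byte 0: 23 ⊕ 3e = 1d
byte 1: c4 ⊕ ee = 2a
byte 2: a9 ⊕ ae = 07
byte 3: 98 ⊕ cf = 57
byte 4: cc ⊕ 86 = 4a
byte 5: dc ⊕ 08 = d4
byte 6: 61 ⊕ 59 = 38
byte 7: 99 ⊕ 2f = b6
byte 8: e4 ⊕ 34 = d0
byte 9: 0f ⊕ 3e = 31
byte 10: 99 ⊕ ee = 77
byte 11: 9f ⊕ ae = 31
byte 12: 86 ⊕ cf = 49
byte 13: 23 ⊕ 86 = a5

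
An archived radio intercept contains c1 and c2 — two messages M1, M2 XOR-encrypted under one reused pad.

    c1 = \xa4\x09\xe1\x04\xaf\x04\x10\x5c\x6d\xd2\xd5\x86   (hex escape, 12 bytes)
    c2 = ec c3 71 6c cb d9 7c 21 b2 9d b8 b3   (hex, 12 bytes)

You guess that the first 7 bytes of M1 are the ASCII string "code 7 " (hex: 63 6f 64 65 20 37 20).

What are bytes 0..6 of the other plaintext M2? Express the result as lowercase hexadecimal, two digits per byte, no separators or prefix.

First, c1 ⊕ c2 = (M1 ⊕ K) ⊕ (M2 ⊕ K) = M1 ⊕ M2, so the key drops out. Then M2 = (M1 ⊕ M2) ⊕ M1 over the first 7 bytes.
byte 0: (a4 ⊕ ec) ⊕ 63 = 48 ⊕ 63 = 2b
byte 1: (09 ⊕ c3) ⊕ 6f = ca ⊕ 6f = a5
byte 2: (e1 ⊕ 71) ⊕ 64 = 90 ⊕ 64 = f4
byte 3: (04 ⊕ 6c) ⊕ 65 = 68 ⊕ 65 = 0d
byte 4: (af ⊕ cb) ⊕ 20 = 64 ⊕ 20 = 44
byte 5: (04 ⊕ d9) ⊕ 37 = dd ⊕ 37 = ea
byte 6: (10 ⊕ 7c) ⊕ 20 = 6c ⊕ 20 = 4c

2ba5f40d44ea4c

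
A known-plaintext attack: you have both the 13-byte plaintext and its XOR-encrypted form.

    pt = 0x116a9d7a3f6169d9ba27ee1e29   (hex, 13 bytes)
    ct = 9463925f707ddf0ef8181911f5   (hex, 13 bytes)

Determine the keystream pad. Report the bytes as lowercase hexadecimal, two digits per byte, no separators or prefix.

85090f254f1cb6d7423ff70fdc

Since ct = pt ⊕ pad, XORing both sides with pt gives pad = pt ⊕ ct.
byte 0: 11 ⊕ 94 = 85
byte 1: 6a ⊕ 63 = 09
byte 2: 9d ⊕ 92 = 0f
byte 3: 7a ⊕ 5f = 25
byte 4: 3f ⊕ 70 = 4f
byte 5: 61 ⊕ 7d = 1c
byte 6: 69 ⊕ df = b6
byte 7: d9 ⊕ 0e = d7
byte 8: ba ⊕ f8 = 42
byte 9: 27 ⊕ 18 = 3f
byte 10: ee ⊕ 19 = f7
byte 11: 1e ⊕ 11 = 0f
byte 12: 29 ⊕ f5 = dc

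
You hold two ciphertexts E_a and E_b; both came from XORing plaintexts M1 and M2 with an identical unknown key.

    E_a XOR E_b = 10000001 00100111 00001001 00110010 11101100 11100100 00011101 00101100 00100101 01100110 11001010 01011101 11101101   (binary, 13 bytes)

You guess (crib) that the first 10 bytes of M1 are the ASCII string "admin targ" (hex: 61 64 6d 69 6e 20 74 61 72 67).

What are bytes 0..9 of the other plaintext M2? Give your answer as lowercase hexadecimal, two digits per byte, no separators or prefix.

e043645b82c4694d5701

Since E_a ⊕ E_b = M1 ⊕ M2, XORing with the guessed M1 bytes yields the corresponding M2 bytes: M2 = (E_a ⊕ E_b) ⊕ M1.
byte 0: 81 XOR 61 = e0
byte 1: 27 XOR 64 = 43
byte 2: 09 XOR 6d = 64
byte 3: 32 XOR 69 = 5b
byte 4: ec XOR 6e = 82
byte 5: e4 XOR 20 = c4
byte 6: 1d XOR 74 = 69
byte 7: 2c XOR 61 = 4d
byte 8: 25 XOR 72 = 57
byte 9: 66 XOR 67 = 01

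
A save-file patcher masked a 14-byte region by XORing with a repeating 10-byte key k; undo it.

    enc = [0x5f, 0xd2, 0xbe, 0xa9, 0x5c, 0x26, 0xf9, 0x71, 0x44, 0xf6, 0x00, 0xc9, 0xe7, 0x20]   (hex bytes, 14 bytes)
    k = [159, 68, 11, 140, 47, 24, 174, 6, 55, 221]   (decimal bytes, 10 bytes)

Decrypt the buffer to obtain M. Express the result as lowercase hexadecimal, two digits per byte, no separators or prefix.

The 10-byte key repeats, so the effective keystream is 9f 44 0b 8c 2f 18 ae 06 37 dd 9f 44 0b 8c.
byte 0: 01011111 xor 10011111 = 11000000
byte 1: 11010010 xor 01000100 = 10010110
byte 2: 10111110 xor 00001011 = 10110101
byte 3: 10101001 xor 10001100 = 00100101
byte 4: 01011100 xor 00101111 = 01110011
byte 5: 00100110 xor 00011000 = 00111110
byte 6: 11111001 xor 10101110 = 01010111
byte 7: 01110001 xor 00000110 = 01110111
byte 8: 01000100 xor 00110111 = 01110011
byte 9: 11110110 xor 11011101 = 00101011
byte 10: 00000000 xor 10011111 = 10011111
byte 11: 11001001 xor 01000100 = 10001101
byte 12: 11100111 xor 00001011 = 11101100
byte 13: 00100000 xor 10001100 = 10101100

c096b525733e5777732b9f8decac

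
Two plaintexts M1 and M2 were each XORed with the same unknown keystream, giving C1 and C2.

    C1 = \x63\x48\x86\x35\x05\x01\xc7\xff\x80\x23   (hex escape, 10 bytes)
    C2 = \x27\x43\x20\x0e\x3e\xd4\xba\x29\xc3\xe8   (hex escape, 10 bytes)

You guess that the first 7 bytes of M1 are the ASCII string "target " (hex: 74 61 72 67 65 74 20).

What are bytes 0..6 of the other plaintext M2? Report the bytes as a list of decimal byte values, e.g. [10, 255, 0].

[48, 106, 212, 92, 94, 161, 93]

First, C1 ⊕ C2 = (M1 ⊕ K) ⊕ (M2 ⊕ K) = M1 ⊕ M2, so the key drops out. Then M2 = (M1 ⊕ M2) ⊕ M1 over the first 7 bytes.
byte 0: (63 XOR 27) XOR 74 = 44 XOR 74 = 30
byte 1: (48 XOR 43) XOR 61 = 0b XOR 61 = 6a
byte 2: (86 XOR 20) XOR 72 = a6 XOR 72 = d4
byte 3: (35 XOR 0e) XOR 67 = 3b XOR 67 = 5c
byte 4: (05 XOR 3e) XOR 65 = 3b XOR 65 = 5e
byte 5: (01 XOR d4) XOR 74 = d5 XOR 74 = a1
byte 6: (c7 XOR ba) XOR 20 = 7d XOR 20 = 5d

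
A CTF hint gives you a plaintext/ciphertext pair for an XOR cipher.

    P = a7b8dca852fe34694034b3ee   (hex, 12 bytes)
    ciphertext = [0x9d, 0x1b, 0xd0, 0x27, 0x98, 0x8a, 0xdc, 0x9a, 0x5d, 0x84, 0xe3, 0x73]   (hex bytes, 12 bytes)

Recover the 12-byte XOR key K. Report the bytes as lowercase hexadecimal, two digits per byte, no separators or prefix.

Since ciphertext = P ⊕ K, XORing both sides with P gives K = P ⊕ ciphertext.
a7 XOR 9d = 3a
b8 XOR 1b = a3
dc XOR d0 = 0c
a8 XOR 27 = 8f
52 XOR 98 = ca
fe XOR 8a = 74
34 XOR dc = e8
69 XOR 9a = f3
40 XOR 5d = 1d
34 XOR 84 = b0
b3 XOR e3 = 50
ee XOR 73 = 9d

3aa30c8fca74e8f31db0509d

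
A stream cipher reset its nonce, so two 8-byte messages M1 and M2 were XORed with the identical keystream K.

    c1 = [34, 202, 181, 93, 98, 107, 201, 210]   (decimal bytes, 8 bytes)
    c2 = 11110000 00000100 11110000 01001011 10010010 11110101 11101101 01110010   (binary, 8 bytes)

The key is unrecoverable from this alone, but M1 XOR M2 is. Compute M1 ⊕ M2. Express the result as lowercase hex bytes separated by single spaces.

c1 ⊕ c2 = (M1 ⊕ K) ⊕ (M2 ⊕ K) = M1 ⊕ M2 — the shared key cancels under XOR.
00100010 ^ 11110000 = 11010010
11001010 ^ 00000100 = 11001110
10110101 ^ 11110000 = 01000101
01011101 ^ 01001011 = 00010110
01100010 ^ 10010010 = 11110000
01101011 ^ 11110101 = 10011110
11001001 ^ 11101101 = 00100100
11010010 ^ 01110010 = 10100000

d2 ce 45 16 f0 9e 24 a0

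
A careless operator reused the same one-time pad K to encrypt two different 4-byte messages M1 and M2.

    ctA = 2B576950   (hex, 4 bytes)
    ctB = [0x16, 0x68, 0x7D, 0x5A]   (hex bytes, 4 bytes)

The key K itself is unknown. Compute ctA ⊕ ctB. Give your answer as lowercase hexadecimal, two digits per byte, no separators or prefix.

ctA ⊕ ctB = (M1 ⊕ K) ⊕ (M2 ⊕ K) = M1 ⊕ M2 — the shared key cancels under XOR.
00101011 xor 00010110 = 00111101
01010111 xor 01101000 = 00111111
01101001 xor 01111101 = 00010100
01010000 xor 01011010 = 00001010

3d3f140a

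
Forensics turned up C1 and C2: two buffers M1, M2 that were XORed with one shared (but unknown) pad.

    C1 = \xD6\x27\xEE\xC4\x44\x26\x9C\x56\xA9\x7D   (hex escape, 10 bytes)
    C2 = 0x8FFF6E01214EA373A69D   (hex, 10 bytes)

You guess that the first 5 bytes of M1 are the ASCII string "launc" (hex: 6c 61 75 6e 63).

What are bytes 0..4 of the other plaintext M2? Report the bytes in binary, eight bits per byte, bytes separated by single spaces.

00110101 10111001 11110101 10101011 00000110

First, C1 ⊕ C2 = (M1 ⊕ K) ⊕ (M2 ⊕ K) = M1 ⊕ M2, so the key drops out. Then M2 = (M1 ⊕ M2) ⊕ M1 over the first 5 bytes.
byte 0: (d6 xor 8f) xor 6c = 59 xor 6c = 35
byte 1: (27 xor ff) xor 61 = d8 xor 61 = b9
byte 2: (ee xor 6e) xor 75 = 80 xor 75 = f5
byte 3: (c4 xor 01) xor 6e = c5 xor 6e = ab
byte 4: (44 xor 21) xor 63 = 65 xor 63 = 06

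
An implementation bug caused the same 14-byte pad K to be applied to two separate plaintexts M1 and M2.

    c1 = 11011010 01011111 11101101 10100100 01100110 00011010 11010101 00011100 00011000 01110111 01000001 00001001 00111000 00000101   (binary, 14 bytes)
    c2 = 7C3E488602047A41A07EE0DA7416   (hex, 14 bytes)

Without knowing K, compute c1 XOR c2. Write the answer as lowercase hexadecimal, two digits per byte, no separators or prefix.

c1 ⊕ c2 = (M1 ⊕ K) ⊕ (M2 ⊕ K) = M1 ⊕ M2 — the shared key cancels under XOR.
da xor 7c = a6
5f xor 3e = 61
ed xor 48 = a5
a4 xor 86 = 22
66 xor 02 = 64
1a xor 04 = 1e
d5 xor 7a = af
1c xor 41 = 5d
18 xor a0 = b8
77 xor 7e = 09
41 xor e0 = a1
09 xor da = d3
38 xor 74 = 4c
05 xor 16 = 13

a661a522641eaf5db809a1d34c13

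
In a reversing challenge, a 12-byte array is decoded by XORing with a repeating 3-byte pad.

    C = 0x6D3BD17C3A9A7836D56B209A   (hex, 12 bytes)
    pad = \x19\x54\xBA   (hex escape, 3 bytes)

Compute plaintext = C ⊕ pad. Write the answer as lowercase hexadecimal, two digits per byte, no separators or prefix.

The 3-byte key repeats, so the effective keystream is 19 54 ba 19 54 ba 19 54 ba 19 54 ba.
byte 0: 6d xor 19 = 74
byte 1: 3b xor 54 = 6f
byte 2: d1 xor ba = 6b
byte 3: 7c xor 19 = 65
byte 4: 3a xor 54 = 6e
byte 5: 9a xor ba = 20
byte 6: 78 xor 19 = 61
byte 7: 36 xor 54 = 62
byte 8: d5 xor ba = 6f
byte 9: 6b xor 19 = 72
byte 10: 20 xor 54 = 74
byte 11: 9a xor ba = 20

746f6b656e2061626f727420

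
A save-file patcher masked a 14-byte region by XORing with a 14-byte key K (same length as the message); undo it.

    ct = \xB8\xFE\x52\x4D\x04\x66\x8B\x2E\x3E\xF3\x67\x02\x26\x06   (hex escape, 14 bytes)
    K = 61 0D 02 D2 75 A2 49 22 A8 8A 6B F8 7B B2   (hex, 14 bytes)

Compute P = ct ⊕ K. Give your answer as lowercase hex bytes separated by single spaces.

XOR is its own inverse, so applying the key byte-wise gives the result directly.
10111000 XOR 01100001 = 11011001
11111110 XOR 00001101 = 11110011
01010010 XOR 00000010 = 01010000
01001101 XOR 11010010 = 10011111
00000100 XOR 01110101 = 01110001
01100110 XOR 10100010 = 11000100
10001011 XOR 01001001 = 11000010
00101110 XOR 00100010 = 00001100
00111110 XOR 10101000 = 10010110
11110011 XOR 10001010 = 01111001
01100111 XOR 01101011 = 00001100
00000010 XOR 11111000 = 11111010
00100110 XOR 01111011 = 01011101
00000110 XOR 10110010 = 10110100

d9 f3 50 9f 71 c4 c2 0c 96 79 0c fa 5d b4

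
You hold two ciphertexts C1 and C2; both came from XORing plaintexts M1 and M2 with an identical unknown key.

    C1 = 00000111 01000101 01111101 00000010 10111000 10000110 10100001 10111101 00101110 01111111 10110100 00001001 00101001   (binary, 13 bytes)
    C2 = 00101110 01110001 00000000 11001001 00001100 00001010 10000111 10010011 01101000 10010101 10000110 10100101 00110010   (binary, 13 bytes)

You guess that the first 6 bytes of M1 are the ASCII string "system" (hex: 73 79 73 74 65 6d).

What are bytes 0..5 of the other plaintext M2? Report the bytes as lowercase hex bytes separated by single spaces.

5a 4d 0e bf d1 e1

First, C1 ⊕ C2 = (M1 ⊕ K) ⊕ (M2 ⊕ K) = M1 ⊕ M2, so the key drops out. Then M2 = (M1 ⊕ M2) ⊕ M1 over the first 6 bytes.
byte 0: (07 ⊕ 2e) ⊕ 73 = 29 ⊕ 73 = 5a
byte 1: (45 ⊕ 71) ⊕ 79 = 34 ⊕ 79 = 4d
byte 2: (7d ⊕ 00) ⊕ 73 = 7d ⊕ 73 = 0e
byte 3: (02 ⊕ c9) ⊕ 74 = cb ⊕ 74 = bf
byte 4: (b8 ⊕ 0c) ⊕ 65 = b4 ⊕ 65 = d1
byte 5: (86 ⊕ 0a) ⊕ 6d = 8c ⊕ 6d = e1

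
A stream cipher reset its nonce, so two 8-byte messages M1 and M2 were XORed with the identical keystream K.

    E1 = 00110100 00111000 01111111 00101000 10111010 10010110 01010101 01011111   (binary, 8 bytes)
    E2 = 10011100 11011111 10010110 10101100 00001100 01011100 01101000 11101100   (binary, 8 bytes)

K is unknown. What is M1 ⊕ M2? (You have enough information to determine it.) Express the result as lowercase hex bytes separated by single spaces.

a8 e7 e9 84 b6 ca 3d b3

E1 ⊕ E2 = (M1 ⊕ K) ⊕ (M2 ⊕ K) = M1 ⊕ M2 — the shared key cancels under XOR.
34 ⊕ 9c = a8
38 ⊕ df = e7
7f ⊕ 96 = e9
28 ⊕ ac = 84
ba ⊕ 0c = b6
96 ⊕ 5c = ca
55 ⊕ 68 = 3d
5f ⊕ ec = b3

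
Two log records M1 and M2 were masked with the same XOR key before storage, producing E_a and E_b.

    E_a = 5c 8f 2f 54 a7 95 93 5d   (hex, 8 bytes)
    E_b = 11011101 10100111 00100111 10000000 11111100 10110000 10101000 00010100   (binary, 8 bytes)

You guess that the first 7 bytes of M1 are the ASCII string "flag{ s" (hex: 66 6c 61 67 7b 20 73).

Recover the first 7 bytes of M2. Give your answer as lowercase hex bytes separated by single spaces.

First, E_a ⊕ E_b = (M1 ⊕ K) ⊕ (M2 ⊕ K) = M1 ⊕ M2, so the key drops out. Then M2 = (M1 ⊕ M2) ⊕ M1 over the first 7 bytes.
byte 0: (5c XOR dd) XOR 66 = 81 XOR 66 = e7
byte 1: (8f XOR a7) XOR 6c = 28 XOR 6c = 44
byte 2: (2f XOR 27) XOR 61 = 08 XOR 61 = 69
byte 3: (54 XOR 80) XOR 67 = d4 XOR 67 = b3
byte 4: (a7 XOR fc) XOR 7b = 5b XOR 7b = 20
byte 5: (95 XOR b0) XOR 20 = 25 XOR 20 = 05
byte 6: (93 XOR a8) XOR 73 = 3b XOR 73 = 48

e7 44 69 b3 20 05 48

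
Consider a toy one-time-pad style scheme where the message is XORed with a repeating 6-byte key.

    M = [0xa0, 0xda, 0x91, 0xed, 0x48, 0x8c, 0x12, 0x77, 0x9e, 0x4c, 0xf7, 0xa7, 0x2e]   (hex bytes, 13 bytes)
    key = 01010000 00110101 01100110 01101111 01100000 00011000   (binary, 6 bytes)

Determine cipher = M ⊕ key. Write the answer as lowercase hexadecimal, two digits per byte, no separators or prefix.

The 6-byte key repeats, so the effective keystream is 50 35 66 6f 60 18 50 35 66 6f 60 18 50.
byte 0: a0 ⊕ 50 = f0
byte 1: da ⊕ 35 = ef
byte 2: 91 ⊕ 66 = f7
byte 3: ed ⊕ 6f = 82
byte 4: 48 ⊕ 60 = 28
byte 5: 8c ⊕ 18 = 94
byte 6: 12 ⊕ 50 = 42
byte 7: 77 ⊕ 35 = 42
byte 8: 9e ⊕ 66 = f8
byte 9: 4c ⊕ 6f = 23
byte 10: f7 ⊕ 60 = 97
byte 11: a7 ⊕ 18 = bf
byte 12: 2e ⊕ 50 = 7e

f0eff78228944242f82397bf7e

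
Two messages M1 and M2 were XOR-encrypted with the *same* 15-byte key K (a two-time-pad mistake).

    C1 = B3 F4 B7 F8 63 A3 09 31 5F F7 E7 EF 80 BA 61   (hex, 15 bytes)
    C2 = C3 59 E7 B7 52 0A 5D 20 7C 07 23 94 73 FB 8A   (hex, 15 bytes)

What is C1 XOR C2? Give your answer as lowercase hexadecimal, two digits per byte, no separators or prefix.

70ad504f31a9541123f0c47bf341eb

C1 ⊕ C2 = (M1 ⊕ K) ⊕ (M2 ⊕ K) = M1 ⊕ M2 — the shared key cancels under XOR.
179 XOR 195 = 112
244 XOR  89 = 173
183 XOR 231 =  80
248 XOR 183 =  79
 99 XOR  82 =  49
163 XOR  10 = 169
  9 XOR  93 =  84
 49 XOR  32 =  17
 95 XOR 124 =  35
247 XOR   7 = 240
231 XOR  35 = 196
239 XOR 148 = 123
128 XOR 115 = 243
186 XOR 251 =  65
 97 XOR 138 = 235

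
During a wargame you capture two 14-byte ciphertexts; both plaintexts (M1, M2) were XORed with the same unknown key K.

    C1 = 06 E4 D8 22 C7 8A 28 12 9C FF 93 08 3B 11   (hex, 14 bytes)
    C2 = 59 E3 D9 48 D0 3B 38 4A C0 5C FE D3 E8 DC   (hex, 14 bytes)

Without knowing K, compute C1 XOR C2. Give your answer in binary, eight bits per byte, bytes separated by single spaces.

C1 ⊕ C2 = (M1 ⊕ K) ⊕ (M2 ⊕ K) = M1 ⊕ M2 — the shared key cancels under XOR.
  6 ^  89 =  95
228 ^ 227 =   7
216 ^ 217 =   1
 34 ^  72 = 106
199 ^ 208 =  23
138 ^  59 = 177
 40 ^  56 =  16
 18 ^  74 =  88
156 ^ 192 =  92
255 ^  92 = 163
147 ^ 254 = 109
  8 ^ 211 = 219
 59 ^ 232 = 211
 17 ^ 220 = 205

01011111 00000111 00000001 01101010 00010111 10110001 00010000 01011000 01011100 10100011 01101101 11011011 11010011 11001101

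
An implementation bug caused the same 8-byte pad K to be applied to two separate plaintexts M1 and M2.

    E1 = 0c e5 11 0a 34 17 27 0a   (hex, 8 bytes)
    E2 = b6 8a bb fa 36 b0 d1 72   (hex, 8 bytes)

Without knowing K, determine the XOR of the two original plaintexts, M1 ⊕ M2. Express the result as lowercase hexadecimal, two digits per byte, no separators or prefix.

ba6faaf002a7f678

E1 ⊕ E2 = (M1 ⊕ K) ⊕ (M2 ⊕ K) = M1 ⊕ M2 — the shared key cancels under XOR.
0c XOR b6 = ba
e5 XOR 8a = 6f
11 XOR bb = aa
0a XOR fa = f0
34 XOR 36 = 02
17 XOR b0 = a7
27 XOR d1 = f6
0a XOR 72 = 78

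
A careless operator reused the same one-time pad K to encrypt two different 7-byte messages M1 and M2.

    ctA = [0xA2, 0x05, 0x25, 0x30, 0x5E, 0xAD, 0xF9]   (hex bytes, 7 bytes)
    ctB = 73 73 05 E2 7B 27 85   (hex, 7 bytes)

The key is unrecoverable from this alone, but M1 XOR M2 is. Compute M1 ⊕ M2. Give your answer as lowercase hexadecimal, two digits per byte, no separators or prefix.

d17620d2258a7c

ctA ⊕ ctB = (M1 ⊕ K) ⊕ (M2 ⊕ K) = M1 ⊕ M2 — the shared key cancels under XOR.
162 ⊕ 115 = 209
  5 ⊕ 115 = 118
 37 ⊕   5 =  32
 48 ⊕ 226 = 210
 94 ⊕ 123 =  37
173 ⊕  39 = 138
249 ⊕ 133 = 124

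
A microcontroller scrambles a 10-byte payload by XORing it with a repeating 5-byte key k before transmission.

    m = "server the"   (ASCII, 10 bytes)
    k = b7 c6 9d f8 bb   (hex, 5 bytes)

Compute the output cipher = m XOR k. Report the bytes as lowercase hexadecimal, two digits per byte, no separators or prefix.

c4a3ef8edec5e6e990de

The 5-byte key repeats, so the effective keystream is b7 c6 9d f8 bb b7 c6 9d f8 bb.
byte 0: 73 xor b7 = c4
byte 1: 65 xor c6 = a3
byte 2: 72 xor 9d = ef
byte 3: 76 xor f8 = 8e
byte 4: 65 xor bb = de
byte 5: 72 xor b7 = c5
byte 6: 20 xor c6 = e6
byte 7: 74 xor 9d = e9
byte 8: 68 xor f8 = 90
byte 9: 65 xor bb = de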